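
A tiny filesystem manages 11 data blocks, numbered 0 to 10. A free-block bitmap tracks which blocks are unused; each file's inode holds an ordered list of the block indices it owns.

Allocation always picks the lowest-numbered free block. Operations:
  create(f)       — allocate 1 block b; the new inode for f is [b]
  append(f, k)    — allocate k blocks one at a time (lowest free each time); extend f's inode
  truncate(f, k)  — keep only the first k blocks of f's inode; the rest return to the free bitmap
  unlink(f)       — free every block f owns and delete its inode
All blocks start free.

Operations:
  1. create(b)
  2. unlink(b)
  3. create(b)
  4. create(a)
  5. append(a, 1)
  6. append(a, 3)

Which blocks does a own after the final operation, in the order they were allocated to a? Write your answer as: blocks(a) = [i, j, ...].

blocks(a) = [1, 2, 3, 4, 5]

create(b): bitmap=F.......... | b=[0]
unlink(b): bitmap=........... | 
create(b): bitmap=F.......... | b=[0]
create(a): bitmap=FF......... | a=[1] b=[0]
append(a, 1): bitmap=FFF........ | a=[1, 2] b=[0]
append(a, 3): bitmap=FFFFFF..... | a=[1, 2, 3, 4, 5] b=[0]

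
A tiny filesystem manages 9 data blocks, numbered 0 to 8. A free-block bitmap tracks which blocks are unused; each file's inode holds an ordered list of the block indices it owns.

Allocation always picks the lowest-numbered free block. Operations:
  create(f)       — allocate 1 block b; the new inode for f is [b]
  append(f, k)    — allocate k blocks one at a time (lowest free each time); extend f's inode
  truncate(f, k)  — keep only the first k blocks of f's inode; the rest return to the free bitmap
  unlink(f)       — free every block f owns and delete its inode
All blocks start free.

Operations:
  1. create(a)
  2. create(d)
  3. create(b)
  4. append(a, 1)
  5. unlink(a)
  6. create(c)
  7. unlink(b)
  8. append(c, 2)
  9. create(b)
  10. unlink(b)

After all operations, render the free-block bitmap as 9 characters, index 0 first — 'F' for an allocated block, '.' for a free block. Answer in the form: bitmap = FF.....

bitmap = FFFF.....

after create(a) → a:[0]  free=[F........]
after create(d) → a:[0], d:[1]  free=[FF.......]
after create(b) → a:[0], b:[2], d:[1]  free=[FFF......]
after append(a, 1) → a:[0, 3], b:[2], d:[1]  free=[FFFF.....]
after unlink(a) → b:[2], d:[1]  free=[.FF......]
after create(c) → b:[2], c:[0], d:[1]  free=[FFF......]
after unlink(b) → c:[0], d:[1]  free=[FF.......]
after append(c, 2) → c:[0, 2, 3], d:[1]  free=[FFFF.....]
after create(b) → b:[4], c:[0, 2, 3], d:[1]  free=[FFFFF....]
after unlink(b) → c:[0, 2, 3], d:[1]  free=[FFFF.....]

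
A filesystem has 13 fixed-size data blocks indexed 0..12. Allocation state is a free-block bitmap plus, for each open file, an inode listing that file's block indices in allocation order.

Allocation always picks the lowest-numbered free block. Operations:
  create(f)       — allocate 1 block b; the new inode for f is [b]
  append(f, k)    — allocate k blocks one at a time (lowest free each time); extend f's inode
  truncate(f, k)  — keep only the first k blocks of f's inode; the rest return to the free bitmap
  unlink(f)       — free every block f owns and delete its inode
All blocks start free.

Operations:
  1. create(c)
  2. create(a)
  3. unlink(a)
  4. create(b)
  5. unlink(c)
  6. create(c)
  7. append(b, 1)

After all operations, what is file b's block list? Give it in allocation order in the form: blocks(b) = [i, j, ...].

[1] create(c) — c=0 (map F............)
[2] create(a) — a=1 c=0 (map FF...........)
[3] unlink(a) — c=0 (map F............)
[4] create(b) — b=1 c=0 (map FF...........)
[5] unlink(c) — b=1 (map .F...........)
[6] create(c) — b=1 c=0 (map FF...........)
[7] append(b, 1) — b=1,2 c=0 (map FFF..........)

blocks(b) = [1, 2]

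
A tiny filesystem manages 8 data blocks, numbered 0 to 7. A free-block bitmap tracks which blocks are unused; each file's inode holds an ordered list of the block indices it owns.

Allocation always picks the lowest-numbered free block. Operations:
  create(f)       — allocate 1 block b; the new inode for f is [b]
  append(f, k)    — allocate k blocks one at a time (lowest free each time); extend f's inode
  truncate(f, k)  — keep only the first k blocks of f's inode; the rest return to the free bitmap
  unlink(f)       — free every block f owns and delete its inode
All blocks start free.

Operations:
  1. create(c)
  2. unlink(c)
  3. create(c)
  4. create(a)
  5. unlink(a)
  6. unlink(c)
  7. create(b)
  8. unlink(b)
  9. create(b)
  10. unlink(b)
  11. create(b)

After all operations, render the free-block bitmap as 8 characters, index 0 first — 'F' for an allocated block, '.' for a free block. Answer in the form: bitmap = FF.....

bitmap = F.......

after create(c) → c:[0]  free=[F.......]
after unlink(c) →   free=[........]
after create(c) → c:[0]  free=[F.......]
after create(a) → a:[1], c:[0]  free=[FF......]
after unlink(a) → c:[0]  free=[F.......]
after unlink(c) →   free=[........]
after create(b) → b:[0]  free=[F.......]
after unlink(b) →   free=[........]
after create(b) → b:[0]  free=[F.......]
after unlink(b) →   free=[........]
after create(b) → b:[0]  free=[F.......]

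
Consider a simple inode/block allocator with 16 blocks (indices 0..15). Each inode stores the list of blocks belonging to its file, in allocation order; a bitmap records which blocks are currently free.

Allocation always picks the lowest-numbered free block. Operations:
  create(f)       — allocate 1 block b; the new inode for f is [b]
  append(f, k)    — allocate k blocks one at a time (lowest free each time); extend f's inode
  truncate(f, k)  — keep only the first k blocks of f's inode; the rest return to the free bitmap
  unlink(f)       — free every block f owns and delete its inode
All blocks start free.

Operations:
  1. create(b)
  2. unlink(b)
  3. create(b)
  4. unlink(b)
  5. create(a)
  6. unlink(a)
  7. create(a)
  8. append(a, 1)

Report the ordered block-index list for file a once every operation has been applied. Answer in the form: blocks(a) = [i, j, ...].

blocks(a) = [0, 1]

after create(b) → b:[0]  free=[F...............]
after unlink(b) →   free=[................]
after create(b) → b:[0]  free=[F...............]
after unlink(b) →   free=[................]
after create(a) → a:[0]  free=[F...............]
after unlink(a) →   free=[................]
after create(a) → a:[0]  free=[F...............]
after append(a, 1) → a:[0, 1]  free=[FF..............]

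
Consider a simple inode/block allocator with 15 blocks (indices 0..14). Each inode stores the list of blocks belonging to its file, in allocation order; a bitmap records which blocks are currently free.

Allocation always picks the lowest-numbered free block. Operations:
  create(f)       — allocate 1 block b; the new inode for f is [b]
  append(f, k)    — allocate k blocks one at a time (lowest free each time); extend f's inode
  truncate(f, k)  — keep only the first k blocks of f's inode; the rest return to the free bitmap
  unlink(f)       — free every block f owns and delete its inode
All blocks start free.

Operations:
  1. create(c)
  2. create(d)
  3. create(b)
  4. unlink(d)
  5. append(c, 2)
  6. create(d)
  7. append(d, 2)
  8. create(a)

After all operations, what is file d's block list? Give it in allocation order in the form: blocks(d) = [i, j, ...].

blocks(d) = [4, 5, 6]

  1. create(c)  ⇒  F..............  {c→[0]}
  2. create(d)  ⇒  FF.............  {c→[0]; d→[1]}
  3. create(b)  ⇒  FFF............  {b→[2]; c→[0]; d→[1]}
  4. unlink(d)  ⇒  F.F............  {b→[2]; c→[0]}
  5. append(c, 2)  ⇒  FFFF...........  {b→[2]; c→[0, 1, 3]}
  6. create(d)  ⇒  FFFFF..........  {b→[2]; c→[0, 1, 3]; d→[4]}
  7. append(d, 2)  ⇒  FFFFFFF........  {b→[2]; c→[0, 1, 3]; d→[4, 5, 6]}
  8. create(a)  ⇒  FFFFFFFF.......  {a→[7]; b→[2]; c→[0, 1, 3]; d→[4, 5, 6]}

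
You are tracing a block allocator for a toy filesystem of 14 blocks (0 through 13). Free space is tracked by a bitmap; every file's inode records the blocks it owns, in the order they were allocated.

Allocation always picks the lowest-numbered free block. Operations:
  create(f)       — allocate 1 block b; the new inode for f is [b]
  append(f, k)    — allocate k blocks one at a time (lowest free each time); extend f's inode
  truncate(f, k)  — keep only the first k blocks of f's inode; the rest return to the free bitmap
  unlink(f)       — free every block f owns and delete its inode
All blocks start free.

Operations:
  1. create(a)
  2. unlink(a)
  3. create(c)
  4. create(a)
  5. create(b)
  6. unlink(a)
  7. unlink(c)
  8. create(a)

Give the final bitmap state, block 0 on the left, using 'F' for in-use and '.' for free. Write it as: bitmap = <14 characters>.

bitmap = F.F...........

create(a): bitmap=F............. | a=[0]
unlink(a): bitmap=.............. | 
create(c): bitmap=F............. | c=[0]
create(a): bitmap=FF............ | a=[1] c=[0]
create(b): bitmap=FFF........... | a=[1] b=[2] c=[0]
unlink(a): bitmap=F.F........... | b=[2] c=[0]
unlink(c): bitmap=..F........... | b=[2]
create(a): bitmap=F.F........... | a=[0] b=[2]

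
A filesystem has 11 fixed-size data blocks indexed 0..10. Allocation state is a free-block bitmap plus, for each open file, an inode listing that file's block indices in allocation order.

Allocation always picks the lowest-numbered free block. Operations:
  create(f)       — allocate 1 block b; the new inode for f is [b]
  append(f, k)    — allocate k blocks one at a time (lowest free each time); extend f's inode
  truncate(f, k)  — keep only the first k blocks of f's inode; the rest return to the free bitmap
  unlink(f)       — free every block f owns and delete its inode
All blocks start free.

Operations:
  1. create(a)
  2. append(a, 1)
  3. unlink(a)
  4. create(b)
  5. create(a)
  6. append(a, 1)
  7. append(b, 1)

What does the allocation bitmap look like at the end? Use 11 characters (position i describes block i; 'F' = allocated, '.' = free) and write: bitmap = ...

after create(a) → a:[0]  free=[F..........]
after append(a, 1) → a:[0, 1]  free=[FF.........]
after unlink(a) →   free=[...........]
after create(b) → b:[0]  free=[F..........]
after create(a) → a:[1], b:[0]  free=[FF.........]
after append(a, 1) → a:[1, 2], b:[0]  free=[FFF........]
after append(b, 1) → a:[1, 2], b:[0, 3]  free=[FFFF.......]

bitmap = FFFF.......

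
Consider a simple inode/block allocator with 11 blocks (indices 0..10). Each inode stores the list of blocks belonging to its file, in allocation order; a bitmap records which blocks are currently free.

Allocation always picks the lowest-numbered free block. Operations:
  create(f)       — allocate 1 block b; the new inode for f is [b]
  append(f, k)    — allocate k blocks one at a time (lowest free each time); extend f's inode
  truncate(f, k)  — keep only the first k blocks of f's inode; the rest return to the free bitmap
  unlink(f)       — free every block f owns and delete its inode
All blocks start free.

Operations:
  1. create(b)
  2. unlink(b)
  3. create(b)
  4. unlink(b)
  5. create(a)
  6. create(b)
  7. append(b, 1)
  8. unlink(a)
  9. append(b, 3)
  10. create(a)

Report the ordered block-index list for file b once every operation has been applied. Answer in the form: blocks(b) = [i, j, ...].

blocks(b) = [1, 2, 0, 3, 4]

after create(b) → b:[0]  free=[F..........]
after unlink(b) →   free=[...........]
after create(b) → b:[0]  free=[F..........]
after unlink(b) →   free=[...........]
after create(a) → a:[0]  free=[F..........]
after create(b) → a:[0], b:[1]  free=[FF.........]
after append(b, 1) → a:[0], b:[1, 2]  free=[FFF........]
after unlink(a) → b:[1, 2]  free=[.FF........]
after append(b, 3) → b:[1, 2, 0, 3, 4]  free=[FFFFF......]
after create(a) → a:[5], b:[1, 2, 0, 3, 4]  free=[FFFFFF.....]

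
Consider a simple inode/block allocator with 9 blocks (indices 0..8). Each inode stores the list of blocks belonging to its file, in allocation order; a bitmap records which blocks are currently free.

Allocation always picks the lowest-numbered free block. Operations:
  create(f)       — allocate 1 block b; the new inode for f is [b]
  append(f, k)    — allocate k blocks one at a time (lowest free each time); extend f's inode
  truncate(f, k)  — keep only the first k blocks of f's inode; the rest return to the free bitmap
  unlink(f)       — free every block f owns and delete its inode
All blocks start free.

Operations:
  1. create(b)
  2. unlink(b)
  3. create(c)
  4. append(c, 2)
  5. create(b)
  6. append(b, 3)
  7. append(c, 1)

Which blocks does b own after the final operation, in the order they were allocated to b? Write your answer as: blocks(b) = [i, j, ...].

  1. create(b)  ⇒  F........  {b→[0]}
  2. unlink(b)  ⇒  .........  {}
  3. create(c)  ⇒  F........  {c→[0]}
  4. append(c, 2)  ⇒  FFF......  {c→[0, 1, 2]}
  5. create(b)  ⇒  FFFF.....  {b→[3]; c→[0, 1, 2]}
  6. append(b, 3)  ⇒  FFFFFFF..  {b→[3, 4, 5, 6]; c→[0, 1, 2]}
  7. append(c, 1)  ⇒  FFFFFFFF.  {b→[3, 4, 5, 6]; c→[0, 1, 2, 7]}

blocks(b) = [3, 4, 5, 6]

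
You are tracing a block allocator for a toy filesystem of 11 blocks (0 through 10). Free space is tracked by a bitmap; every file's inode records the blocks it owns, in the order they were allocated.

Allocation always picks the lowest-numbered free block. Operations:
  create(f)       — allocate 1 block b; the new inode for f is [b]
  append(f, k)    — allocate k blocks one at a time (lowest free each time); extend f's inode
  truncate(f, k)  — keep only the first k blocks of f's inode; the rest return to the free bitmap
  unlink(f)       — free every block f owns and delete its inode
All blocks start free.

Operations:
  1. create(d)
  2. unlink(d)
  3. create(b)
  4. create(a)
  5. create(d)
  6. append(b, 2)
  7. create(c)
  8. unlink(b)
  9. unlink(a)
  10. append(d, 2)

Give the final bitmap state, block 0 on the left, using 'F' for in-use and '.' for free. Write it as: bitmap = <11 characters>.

bitmap = FFF..F.....

[1] create(d) — d=0 (map F..........)
[2] unlink(d) —  (map ...........)
[3] create(b) — b=0 (map F..........)
[4] create(a) — a=1 b=0 (map FF.........)
[5] create(d) — a=1 b=0 d=2 (map FFF........)
[6] append(b, 2) — a=1 b=0,3,4 d=2 (map FFFFF......)
[7] create(c) — a=1 b=0,3,4 c=5 d=2 (map FFFFFF.....)
[8] unlink(b) — a=1 c=5 d=2 (map .FF..F.....)
[9] unlink(a) — c=5 d=2 (map ..F..F.....)
[10] append(d, 2) — c=5 d=2,0,1 (map FFF..F.....)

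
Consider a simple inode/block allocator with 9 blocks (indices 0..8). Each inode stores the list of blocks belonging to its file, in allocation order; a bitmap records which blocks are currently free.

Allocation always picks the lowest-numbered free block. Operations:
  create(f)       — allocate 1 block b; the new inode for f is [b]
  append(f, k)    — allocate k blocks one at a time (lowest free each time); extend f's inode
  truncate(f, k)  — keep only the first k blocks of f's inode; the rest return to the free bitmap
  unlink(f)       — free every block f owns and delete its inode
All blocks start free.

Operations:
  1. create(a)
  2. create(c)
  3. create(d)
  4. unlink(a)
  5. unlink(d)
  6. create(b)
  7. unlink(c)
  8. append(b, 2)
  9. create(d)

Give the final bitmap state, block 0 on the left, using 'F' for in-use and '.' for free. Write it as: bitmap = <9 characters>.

  1. create(a)  ⇒  F........  {a→[0]}
  2. create(c)  ⇒  FF.......  {a→[0]; c→[1]}
  3. create(d)  ⇒  FFF......  {a→[0]; c→[1]; d→[2]}
  4. unlink(a)  ⇒  .FF......  {c→[1]; d→[2]}
  5. unlink(d)  ⇒  .F.......  {c→[1]}
  6. create(b)  ⇒  FF.......  {b→[0]; c→[1]}
  7. unlink(c)  ⇒  F........  {b→[0]}
  8. append(b, 2)  ⇒  FFF......  {b→[0, 1, 2]}
  9. create(d)  ⇒  FFFF.....  {b→[0, 1, 2]; d→[3]}

bitmap = FFFF.....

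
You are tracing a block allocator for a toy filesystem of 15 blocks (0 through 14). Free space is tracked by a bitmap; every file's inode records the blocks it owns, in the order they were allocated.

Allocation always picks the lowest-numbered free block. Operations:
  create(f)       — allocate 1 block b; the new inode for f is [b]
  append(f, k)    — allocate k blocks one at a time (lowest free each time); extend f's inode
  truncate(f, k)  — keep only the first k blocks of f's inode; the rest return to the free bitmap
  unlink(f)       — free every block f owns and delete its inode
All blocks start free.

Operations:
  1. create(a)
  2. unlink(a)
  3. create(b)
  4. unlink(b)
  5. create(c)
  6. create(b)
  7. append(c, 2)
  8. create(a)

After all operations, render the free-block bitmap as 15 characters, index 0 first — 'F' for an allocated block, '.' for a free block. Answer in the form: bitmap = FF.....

bitmap = FFFFF..........

[1] create(a) — a=0 (map F..............)
[2] unlink(a) —  (map ...............)
[3] create(b) — b=0 (map F..............)
[4] unlink(b) —  (map ...............)
[5] create(c) — c=0 (map F..............)
[6] create(b) — b=1 c=0 (map FF.............)
[7] append(c, 2) — b=1 c=0,2,3 (map FFFF...........)
[8] create(a) — a=4 b=1 c=0,2,3 (map FFFFF..........)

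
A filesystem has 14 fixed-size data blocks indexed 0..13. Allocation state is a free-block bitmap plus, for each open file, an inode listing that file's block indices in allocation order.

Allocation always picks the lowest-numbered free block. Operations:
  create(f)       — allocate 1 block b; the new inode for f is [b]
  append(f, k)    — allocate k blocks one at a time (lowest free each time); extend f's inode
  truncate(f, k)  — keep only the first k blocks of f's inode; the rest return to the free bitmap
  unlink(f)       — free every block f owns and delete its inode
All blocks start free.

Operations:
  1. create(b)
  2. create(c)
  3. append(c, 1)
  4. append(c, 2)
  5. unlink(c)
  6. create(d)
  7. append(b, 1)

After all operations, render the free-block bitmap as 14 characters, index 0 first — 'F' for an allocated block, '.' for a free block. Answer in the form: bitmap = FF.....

after create(b) → b:[0]  free=[F.............]
after create(c) → b:[0], c:[1]  free=[FF............]
after append(c, 1) → b:[0], c:[1, 2]  free=[FFF...........]
after append(c, 2) → b:[0], c:[1, 2, 3, 4]  free=[FFFFF.........]
after unlink(c) → b:[0]  free=[F.............]
after create(d) → b:[0], d:[1]  free=[FF............]
after append(b, 1) → b:[0, 2], d:[1]  free=[FFF...........]

bitmap = FFF...........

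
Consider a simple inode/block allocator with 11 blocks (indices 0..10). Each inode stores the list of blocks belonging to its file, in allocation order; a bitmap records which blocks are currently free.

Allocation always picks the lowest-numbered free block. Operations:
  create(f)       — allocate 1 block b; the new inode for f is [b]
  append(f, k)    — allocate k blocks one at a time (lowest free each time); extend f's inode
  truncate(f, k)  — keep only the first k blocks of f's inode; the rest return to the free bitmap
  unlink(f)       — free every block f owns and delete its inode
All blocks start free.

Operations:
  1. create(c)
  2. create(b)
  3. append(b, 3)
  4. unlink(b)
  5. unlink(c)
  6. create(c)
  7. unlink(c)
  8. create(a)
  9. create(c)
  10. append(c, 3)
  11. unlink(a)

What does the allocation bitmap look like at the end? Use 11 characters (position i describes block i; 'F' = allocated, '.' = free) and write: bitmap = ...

bitmap = .FFFF......

  1. create(c)  ⇒  F..........  {c→[0]}
  2. create(b)  ⇒  FF.........  {b→[1]; c→[0]}
  3. append(b, 3)  ⇒  FFFFF......  {b→[1, 2, 3, 4]; c→[0]}
  4. unlink(b)  ⇒  F..........  {c→[0]}
  5. unlink(c)  ⇒  ...........  {}
  6. create(c)  ⇒  F..........  {c→[0]}
  7. unlink(c)  ⇒  ...........  {}
  8. create(a)  ⇒  F..........  {a→[0]}
  9. create(c)  ⇒  FF.........  {a→[0]; c→[1]}
  10. append(c, 3)  ⇒  FFFFF......  {a→[0]; c→[1, 2, 3, 4]}
  11. unlink(a)  ⇒  .FFFF......  {c→[1, 2, 3, 4]}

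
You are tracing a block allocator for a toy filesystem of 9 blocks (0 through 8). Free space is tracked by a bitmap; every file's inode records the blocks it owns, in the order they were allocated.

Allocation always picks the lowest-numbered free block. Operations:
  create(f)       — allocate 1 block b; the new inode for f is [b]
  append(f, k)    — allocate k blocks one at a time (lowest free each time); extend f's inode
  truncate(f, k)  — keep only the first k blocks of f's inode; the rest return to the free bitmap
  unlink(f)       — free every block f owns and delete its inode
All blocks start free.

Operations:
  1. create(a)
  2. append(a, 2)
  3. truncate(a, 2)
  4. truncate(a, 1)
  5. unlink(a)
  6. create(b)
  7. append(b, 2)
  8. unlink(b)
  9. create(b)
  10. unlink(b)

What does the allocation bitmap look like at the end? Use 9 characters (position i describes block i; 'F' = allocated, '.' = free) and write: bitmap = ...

create(a): bitmap=F........ | a=[0]
append(a, 2): bitmap=FFF...... | a=[0, 1, 2]
truncate(a, 2): bitmap=FF....... | a=[0, 1]
truncate(a, 1): bitmap=F........ | a=[0]
unlink(a): bitmap=......... | 
create(b): bitmap=F........ | b=[0]
append(b, 2): bitmap=FFF...... | b=[0, 1, 2]
unlink(b): bitmap=......... | 
create(b): bitmap=F........ | b=[0]
unlink(b): bitmap=......... | 

bitmap = .........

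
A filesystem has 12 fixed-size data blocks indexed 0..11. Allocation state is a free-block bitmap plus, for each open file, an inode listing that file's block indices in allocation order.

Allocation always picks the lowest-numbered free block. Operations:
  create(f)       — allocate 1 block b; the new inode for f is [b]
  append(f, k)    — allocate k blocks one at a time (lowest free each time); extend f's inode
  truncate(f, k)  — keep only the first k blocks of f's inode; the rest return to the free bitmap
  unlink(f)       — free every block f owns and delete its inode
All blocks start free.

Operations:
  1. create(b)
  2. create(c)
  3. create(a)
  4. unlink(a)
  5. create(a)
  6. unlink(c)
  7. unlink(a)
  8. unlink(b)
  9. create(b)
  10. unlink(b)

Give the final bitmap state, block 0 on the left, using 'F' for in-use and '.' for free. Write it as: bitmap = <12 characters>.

bitmap = ............

  1. create(b)  ⇒  F...........  {b→[0]}
  2. create(c)  ⇒  FF..........  {b→[0]; c→[1]}
  3. create(a)  ⇒  FFF.........  {a→[2]; b→[0]; c→[1]}
  4. unlink(a)  ⇒  FF..........  {b→[0]; c→[1]}
  5. create(a)  ⇒  FFF.........  {a→[2]; b→[0]; c→[1]}
  6. unlink(c)  ⇒  F.F.........  {a→[2]; b→[0]}
  7. unlink(a)  ⇒  F...........  {b→[0]}
  8. unlink(b)  ⇒  ............  {}
  9. create(b)  ⇒  F...........  {b→[0]}
  10. unlink(b)  ⇒  ............  {}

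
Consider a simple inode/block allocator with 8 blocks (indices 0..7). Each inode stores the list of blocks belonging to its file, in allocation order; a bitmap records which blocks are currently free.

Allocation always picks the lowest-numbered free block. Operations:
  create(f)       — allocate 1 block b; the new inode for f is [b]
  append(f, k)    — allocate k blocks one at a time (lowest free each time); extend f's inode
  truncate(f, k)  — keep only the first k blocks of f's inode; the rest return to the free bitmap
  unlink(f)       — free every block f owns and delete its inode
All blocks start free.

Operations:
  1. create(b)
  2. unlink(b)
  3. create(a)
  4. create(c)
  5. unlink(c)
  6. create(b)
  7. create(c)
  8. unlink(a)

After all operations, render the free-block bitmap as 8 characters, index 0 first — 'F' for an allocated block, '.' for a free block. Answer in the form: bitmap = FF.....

bitmap = .FF.....

[1] create(b) — b=0 (map F.......)
[2] unlink(b) —  (map ........)
[3] create(a) — a=0 (map F.......)
[4] create(c) — a=0 c=1 (map FF......)
[5] unlink(c) — a=0 (map F.......)
[6] create(b) — a=0 b=1 (map FF......)
[7] create(c) — a=0 b=1 c=2 (map FFF.....)
[8] unlink(a) — b=1 c=2 (map .FF.....)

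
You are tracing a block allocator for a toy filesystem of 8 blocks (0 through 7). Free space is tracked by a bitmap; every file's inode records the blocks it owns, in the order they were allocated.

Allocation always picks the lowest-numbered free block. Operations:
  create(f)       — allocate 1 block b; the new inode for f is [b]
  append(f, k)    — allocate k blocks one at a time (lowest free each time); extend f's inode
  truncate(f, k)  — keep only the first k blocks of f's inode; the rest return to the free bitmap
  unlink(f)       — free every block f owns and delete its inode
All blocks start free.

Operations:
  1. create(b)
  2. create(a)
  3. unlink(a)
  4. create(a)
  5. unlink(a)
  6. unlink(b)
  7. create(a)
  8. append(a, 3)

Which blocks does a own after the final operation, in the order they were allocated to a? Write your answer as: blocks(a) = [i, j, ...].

[1] create(b) — b=0 (map F.......)
[2] create(a) — a=1 b=0 (map FF......)
[3] unlink(a) — b=0 (map F.......)
[4] create(a) — a=1 b=0 (map FF......)
[5] unlink(a) — b=0 (map F.......)
[6] unlink(b) —  (map ........)
[7] create(a) — a=0 (map F.......)
[8] append(a, 3) — a=0,1,2,3 (map FFFF....)

blocks(a) = [0, 1, 2, 3]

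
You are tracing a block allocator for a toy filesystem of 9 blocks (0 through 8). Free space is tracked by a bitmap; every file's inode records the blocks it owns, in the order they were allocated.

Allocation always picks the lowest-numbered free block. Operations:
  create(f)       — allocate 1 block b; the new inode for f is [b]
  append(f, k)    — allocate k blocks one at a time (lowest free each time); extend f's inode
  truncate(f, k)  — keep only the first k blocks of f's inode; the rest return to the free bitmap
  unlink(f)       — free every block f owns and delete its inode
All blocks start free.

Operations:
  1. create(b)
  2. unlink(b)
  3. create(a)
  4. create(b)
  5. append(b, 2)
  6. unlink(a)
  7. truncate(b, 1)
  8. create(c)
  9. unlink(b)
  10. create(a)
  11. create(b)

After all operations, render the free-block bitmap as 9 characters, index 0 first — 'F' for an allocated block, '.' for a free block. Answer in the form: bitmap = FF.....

bitmap = FFF......

create(b): bitmap=F........ | b=[0]
unlink(b): bitmap=......... | 
create(a): bitmap=F........ | a=[0]
create(b): bitmap=FF....... | a=[0] b=[1]
append(b, 2): bitmap=FFFF..... | a=[0] b=[1, 2, 3]
unlink(a): bitmap=.FFF..... | b=[1, 2, 3]
truncate(b, 1): bitmap=.F....... | b=[1]
create(c): bitmap=FF....... | b=[1] c=[0]
unlink(b): bitmap=F........ | c=[0]
create(a): bitmap=FF....... | a=[1] c=[0]
create(b): bitmap=FFF...... | a=[1] b=[2] c=[0]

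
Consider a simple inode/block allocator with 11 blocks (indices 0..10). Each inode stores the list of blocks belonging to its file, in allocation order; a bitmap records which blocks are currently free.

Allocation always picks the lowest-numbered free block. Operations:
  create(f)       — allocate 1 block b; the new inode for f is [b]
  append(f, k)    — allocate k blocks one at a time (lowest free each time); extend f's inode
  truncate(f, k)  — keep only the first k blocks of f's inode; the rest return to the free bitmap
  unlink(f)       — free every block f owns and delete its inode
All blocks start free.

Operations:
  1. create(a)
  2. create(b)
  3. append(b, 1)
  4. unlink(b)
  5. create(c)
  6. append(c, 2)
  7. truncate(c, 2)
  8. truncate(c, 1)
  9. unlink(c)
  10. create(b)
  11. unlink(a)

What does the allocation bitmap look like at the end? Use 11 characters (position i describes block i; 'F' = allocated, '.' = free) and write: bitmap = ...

bitmap = .F.........

  1. create(a)  ⇒  F..........  {a→[0]}
  2. create(b)  ⇒  FF.........  {a→[0]; b→[1]}
  3. append(b, 1)  ⇒  FFF........  {a→[0]; b→[1, 2]}
  4. unlink(b)  ⇒  F..........  {a→[0]}
  5. create(c)  ⇒  FF.........  {a→[0]; c→[1]}
  6. append(c, 2)  ⇒  FFFF.......  {a→[0]; c→[1, 2, 3]}
  7. truncate(c, 2)  ⇒  FFF........  {a→[0]; c→[1, 2]}
  8. truncate(c, 1)  ⇒  FF.........  {a→[0]; c→[1]}
  9. unlink(c)  ⇒  F..........  {a→[0]}
  10. create(b)  ⇒  FF.........  {a→[0]; b→[1]}
  11. unlink(a)  ⇒  .F.........  {b→[1]}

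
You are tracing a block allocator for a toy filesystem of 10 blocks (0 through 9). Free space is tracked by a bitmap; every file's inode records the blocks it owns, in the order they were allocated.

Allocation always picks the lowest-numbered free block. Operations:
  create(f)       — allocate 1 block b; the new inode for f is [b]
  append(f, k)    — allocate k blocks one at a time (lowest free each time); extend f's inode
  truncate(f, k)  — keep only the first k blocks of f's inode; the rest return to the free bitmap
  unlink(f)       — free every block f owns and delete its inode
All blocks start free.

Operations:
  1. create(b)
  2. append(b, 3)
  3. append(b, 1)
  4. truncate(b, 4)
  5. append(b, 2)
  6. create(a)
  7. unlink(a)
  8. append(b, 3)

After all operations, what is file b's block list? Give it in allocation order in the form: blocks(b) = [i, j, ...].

[1] create(b) — b=0 (map F.........)
[2] append(b, 3) — b=0,1,2,3 (map FFFF......)
[3] append(b, 1) — b=0,1,2,3,4 (map FFFFF.....)
[4] truncate(b, 4) — b=0,1,2,3 (map FFFF......)
[5] append(b, 2) — b=0,1,2,3,4,5 (map FFFFFF....)
[6] create(a) — a=6 b=0,1,2,3,4,5 (map FFFFFFF...)
[7] unlink(a) — b=0,1,2,3,4,5 (map FFFFFF....)
[8] append(b, 3) — b=0,1,2,3,4,5,6,7,8 (map FFFFFFFFF.)

blocks(b) = [0, 1, 2, 3, 4, 5, 6, 7, 8]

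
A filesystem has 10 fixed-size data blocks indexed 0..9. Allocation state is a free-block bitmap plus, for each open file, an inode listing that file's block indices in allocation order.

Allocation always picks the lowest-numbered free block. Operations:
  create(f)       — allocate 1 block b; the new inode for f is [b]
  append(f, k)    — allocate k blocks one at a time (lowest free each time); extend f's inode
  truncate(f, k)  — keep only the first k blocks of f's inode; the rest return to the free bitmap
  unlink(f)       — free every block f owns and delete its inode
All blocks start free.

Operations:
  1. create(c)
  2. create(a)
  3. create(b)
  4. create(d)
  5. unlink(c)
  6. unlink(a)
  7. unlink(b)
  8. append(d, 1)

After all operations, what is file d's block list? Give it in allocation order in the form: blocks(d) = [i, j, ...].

  1. create(c)  ⇒  F.........  {c→[0]}
  2. create(a)  ⇒  FF........  {a→[1]; c→[0]}
  3. create(b)  ⇒  FFF.......  {a→[1]; b→[2]; c→[0]}
  4. create(d)  ⇒  FFFF......  {a→[1]; b→[2]; c→[0]; d→[3]}
  5. unlink(c)  ⇒  .FFF......  {a→[1]; b→[2]; d→[3]}
  6. unlink(a)  ⇒  ..FF......  {b→[2]; d→[3]}
  7. unlink(b)  ⇒  ...F......  {d→[3]}
  8. append(d, 1)  ⇒  F..F......  {d→[3, 0]}

blocks(d) = [3, 0]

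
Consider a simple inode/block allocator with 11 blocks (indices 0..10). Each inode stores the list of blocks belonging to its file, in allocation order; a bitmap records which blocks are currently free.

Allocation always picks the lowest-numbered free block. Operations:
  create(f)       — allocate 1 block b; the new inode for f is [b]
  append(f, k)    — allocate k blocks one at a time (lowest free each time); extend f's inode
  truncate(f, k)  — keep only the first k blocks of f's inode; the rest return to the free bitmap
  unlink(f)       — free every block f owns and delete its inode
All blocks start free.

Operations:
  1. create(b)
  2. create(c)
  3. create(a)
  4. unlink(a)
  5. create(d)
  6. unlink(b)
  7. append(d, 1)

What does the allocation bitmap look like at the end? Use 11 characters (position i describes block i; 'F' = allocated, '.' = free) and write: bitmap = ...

bitmap = FFF........

  1. create(b)  ⇒  F..........  {b→[0]}
  2. create(c)  ⇒  FF.........  {b→[0]; c→[1]}
  3. create(a)  ⇒  FFF........  {a→[2]; b→[0]; c→[1]}
  4. unlink(a)  ⇒  FF.........  {b→[0]; c→[1]}
  5. create(d)  ⇒  FFF........  {b→[0]; c→[1]; d→[2]}
  6. unlink(b)  ⇒  .FF........  {c→[1]; d→[2]}
  7. append(d, 1)  ⇒  FFF........  {c→[1]; d→[2, 0]}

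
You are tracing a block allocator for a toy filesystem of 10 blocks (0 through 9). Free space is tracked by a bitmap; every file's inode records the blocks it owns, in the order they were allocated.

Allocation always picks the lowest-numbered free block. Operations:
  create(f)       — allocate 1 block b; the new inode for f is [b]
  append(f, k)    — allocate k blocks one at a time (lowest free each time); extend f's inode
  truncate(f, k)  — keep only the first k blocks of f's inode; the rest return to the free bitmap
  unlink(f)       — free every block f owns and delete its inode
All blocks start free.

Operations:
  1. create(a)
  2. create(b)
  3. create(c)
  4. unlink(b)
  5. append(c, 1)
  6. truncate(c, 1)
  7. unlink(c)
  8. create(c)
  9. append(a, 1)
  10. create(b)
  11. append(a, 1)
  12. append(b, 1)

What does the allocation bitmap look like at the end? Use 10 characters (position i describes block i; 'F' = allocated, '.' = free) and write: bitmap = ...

bitmap = FFFFFF....

after create(a) → a:[0]  free=[F.........]
after create(b) → a:[0], b:[1]  free=[FF........]
after create(c) → a:[0], b:[1], c:[2]  free=[FFF.......]
after unlink(b) → a:[0], c:[2]  free=[F.F.......]
after append(c, 1) → a:[0], c:[2, 1]  free=[FFF.......]
after truncate(c, 1) → a:[0], c:[2]  free=[F.F.......]
after unlink(c) → a:[0]  free=[F.........]
after create(c) → a:[0], c:[1]  free=[FF........]
after append(a, 1) → a:[0, 2], c:[1]  free=[FFF.......]
after create(b) → a:[0, 2], b:[3], c:[1]  free=[FFFF......]
after append(a, 1) → a:[0, 2, 4], b:[3], c:[1]  free=[FFFFF.....]
after append(b, 1) → a:[0, 2, 4], b:[3, 5], c:[1]  free=[FFFFFF....]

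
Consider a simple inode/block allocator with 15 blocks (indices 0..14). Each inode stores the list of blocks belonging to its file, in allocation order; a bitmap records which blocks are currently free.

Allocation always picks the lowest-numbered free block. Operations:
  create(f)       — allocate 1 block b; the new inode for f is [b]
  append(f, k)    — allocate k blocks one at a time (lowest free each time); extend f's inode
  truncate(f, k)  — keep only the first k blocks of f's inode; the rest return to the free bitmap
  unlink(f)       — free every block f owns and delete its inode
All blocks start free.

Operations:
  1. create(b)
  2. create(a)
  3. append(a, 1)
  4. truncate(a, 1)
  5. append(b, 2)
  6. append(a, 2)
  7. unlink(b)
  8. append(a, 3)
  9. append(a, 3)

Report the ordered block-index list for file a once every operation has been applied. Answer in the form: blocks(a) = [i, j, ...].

blocks(a) = [1, 4, 5, 0, 2, 3, 6, 7, 8]

[1] create(b) — b=0 (map F..............)
[2] create(a) — a=1 b=0 (map FF.............)
[3] append(a, 1) — a=1,2 b=0 (map FFF............)
[4] truncate(a, 1) — a=1 b=0 (map FF.............)
[5] append(b, 2) — a=1 b=0,2,3 (map FFFF...........)
[6] append(a, 2) — a=1,4,5 b=0,2,3 (map FFFFFF.........)
[7] unlink(b) — a=1,4,5 (map .F..FF.........)
[8] append(a, 3) — a=1,4,5,0,2,3 (map FFFFFF.........)
[9] append(a, 3) — a=1,4,5,0,2,3,6,7,8 (map FFFFFFFFF......)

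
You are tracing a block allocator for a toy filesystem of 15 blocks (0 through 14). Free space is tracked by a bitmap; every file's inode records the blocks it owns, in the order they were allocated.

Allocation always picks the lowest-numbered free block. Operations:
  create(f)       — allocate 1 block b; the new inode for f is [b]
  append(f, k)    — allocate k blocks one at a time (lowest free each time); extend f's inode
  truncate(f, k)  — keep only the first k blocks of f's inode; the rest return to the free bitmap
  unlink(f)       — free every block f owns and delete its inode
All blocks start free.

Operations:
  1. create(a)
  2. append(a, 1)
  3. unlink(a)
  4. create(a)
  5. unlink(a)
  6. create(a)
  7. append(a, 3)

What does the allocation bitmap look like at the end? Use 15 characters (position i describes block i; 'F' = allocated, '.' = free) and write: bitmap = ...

  1. create(a)  ⇒  F..............  {a→[0]}
  2. append(a, 1)  ⇒  FF.............  {a→[0, 1]}
  3. unlink(a)  ⇒  ...............  {}
  4. create(a)  ⇒  F..............  {a→[0]}
  5. unlink(a)  ⇒  ...............  {}
  6. create(a)  ⇒  F..............  {a→[0]}
  7. append(a, 3)  ⇒  FFFF...........  {a→[0, 1, 2, 3]}

bitmap = FFFF...........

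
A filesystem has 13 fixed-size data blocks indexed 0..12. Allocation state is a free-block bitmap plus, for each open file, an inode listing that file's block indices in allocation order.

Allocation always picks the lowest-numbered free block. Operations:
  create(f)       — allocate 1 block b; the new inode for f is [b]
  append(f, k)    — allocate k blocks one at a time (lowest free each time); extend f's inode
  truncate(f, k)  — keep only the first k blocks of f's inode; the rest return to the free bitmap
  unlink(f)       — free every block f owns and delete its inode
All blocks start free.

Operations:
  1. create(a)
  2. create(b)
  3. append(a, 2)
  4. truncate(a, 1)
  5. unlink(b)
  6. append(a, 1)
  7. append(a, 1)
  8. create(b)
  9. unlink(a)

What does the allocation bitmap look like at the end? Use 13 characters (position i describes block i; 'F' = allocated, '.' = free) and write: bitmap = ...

  1. create(a)  ⇒  F............  {a→[0]}
  2. create(b)  ⇒  FF...........  {a→[0]; b→[1]}
  3. append(a, 2)  ⇒  FFFF.........  {a→[0, 2, 3]; b→[1]}
  4. truncate(a, 1)  ⇒  FF...........  {a→[0]; b→[1]}
  5. unlink(b)  ⇒  F............  {a→[0]}
  6. append(a, 1)  ⇒  FF...........  {a→[0, 1]}
  7. append(a, 1)  ⇒  FFF..........  {a→[0, 1, 2]}
  8. create(b)  ⇒  FFFF.........  {a→[0, 1, 2]; b→[3]}
  9. unlink(a)  ⇒  ...F.........  {b→[3]}

bitmap = ...F.........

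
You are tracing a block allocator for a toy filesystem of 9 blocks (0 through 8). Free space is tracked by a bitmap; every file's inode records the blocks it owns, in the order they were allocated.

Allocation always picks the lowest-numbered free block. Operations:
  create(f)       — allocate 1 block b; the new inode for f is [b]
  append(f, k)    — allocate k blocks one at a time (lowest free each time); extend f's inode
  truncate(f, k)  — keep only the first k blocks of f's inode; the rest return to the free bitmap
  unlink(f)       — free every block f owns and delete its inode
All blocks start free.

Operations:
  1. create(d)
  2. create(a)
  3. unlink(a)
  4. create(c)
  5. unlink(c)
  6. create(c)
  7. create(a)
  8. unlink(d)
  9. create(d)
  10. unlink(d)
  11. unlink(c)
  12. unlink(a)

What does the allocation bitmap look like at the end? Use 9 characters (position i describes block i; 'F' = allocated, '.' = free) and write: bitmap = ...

bitmap = .........

[1] create(d) — d=0 (map F........)
[2] create(a) — a=1 d=0 (map FF.......)
[3] unlink(a) — d=0 (map F........)
[4] create(c) — c=1 d=0 (map FF.......)
[5] unlink(c) — d=0 (map F........)
[6] create(c) — c=1 d=0 (map FF.......)
[7] create(a) — a=2 c=1 d=0 (map FFF......)
[8] unlink(d) — a=2 c=1 (map .FF......)
[9] create(d) — a=2 c=1 d=0 (map FFF......)
[10] unlink(d) — a=2 c=1 (map .FF......)
[11] unlink(c) — a=2 (map ..F......)
[12] unlink(a) —  (map .........)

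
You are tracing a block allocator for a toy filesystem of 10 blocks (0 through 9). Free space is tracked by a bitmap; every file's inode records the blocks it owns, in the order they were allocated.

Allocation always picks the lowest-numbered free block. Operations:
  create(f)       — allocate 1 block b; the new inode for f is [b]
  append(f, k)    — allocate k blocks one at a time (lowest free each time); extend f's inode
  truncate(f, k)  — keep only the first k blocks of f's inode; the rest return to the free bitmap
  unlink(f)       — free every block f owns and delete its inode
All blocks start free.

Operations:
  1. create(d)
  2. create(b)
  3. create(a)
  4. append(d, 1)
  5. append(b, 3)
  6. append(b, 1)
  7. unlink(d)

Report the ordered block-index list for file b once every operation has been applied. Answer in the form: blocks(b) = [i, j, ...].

blocks(b) = [1, 4, 5, 6, 7]

[1] create(d) — d=0 (map F.........)
[2] create(b) — b=1 d=0 (map FF........)
[3] create(a) — a=2 b=1 d=0 (map FFF.......)
[4] append(d, 1) — a=2 b=1 d=0,3 (map FFFF......)
[5] append(b, 3) — a=2 b=1,4,5,6 d=0,3 (map FFFFFFF...)
[6] append(b, 1) — a=2 b=1,4,5,6,7 d=0,3 (map FFFFFFFF..)
[7] unlink(d) — a=2 b=1,4,5,6,7 (map .FF.FFFF..)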